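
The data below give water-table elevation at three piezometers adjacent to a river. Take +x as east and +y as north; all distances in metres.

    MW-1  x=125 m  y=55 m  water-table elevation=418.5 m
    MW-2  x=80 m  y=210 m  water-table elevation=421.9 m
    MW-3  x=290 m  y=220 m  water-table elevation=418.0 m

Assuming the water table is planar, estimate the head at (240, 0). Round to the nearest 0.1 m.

Differences from MW-1: to MW-2 (Δx, Δy, Δh) = (-45, 155, +3.4); to MW-3 = (165, 165, -0.5).
Solve a·Δx + b·Δy = Δh: det = (-45)·165 − 165·155 = -33000.
∂h/∂x = [(+3.4)·165 − (-0.5)·155] / -33000 = -0.01935
∂h/∂y = [(-45)·(-0.5) − 165·(+3.4)] / -33000 = +0.01632
h(240, 0) = 418.5 + (-0.01935)·(115) + (+0.01632)·(-55) = 418.5 -2.225 -0.897 = 415.377 m.

415.4 m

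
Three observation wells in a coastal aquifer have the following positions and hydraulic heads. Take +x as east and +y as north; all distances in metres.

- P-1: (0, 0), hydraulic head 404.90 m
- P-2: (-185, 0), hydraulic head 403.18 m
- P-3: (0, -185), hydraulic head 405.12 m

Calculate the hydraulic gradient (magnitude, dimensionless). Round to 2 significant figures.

∂h/∂x = (403.18 − 404.90) / (-185 − 0) = +0.009297
∂h/∂y = (405.12 − 404.90) / (-185 − 0) = -0.001189
|∇h| = √(0.009297² + -0.001189²) = 0.009373

0.0094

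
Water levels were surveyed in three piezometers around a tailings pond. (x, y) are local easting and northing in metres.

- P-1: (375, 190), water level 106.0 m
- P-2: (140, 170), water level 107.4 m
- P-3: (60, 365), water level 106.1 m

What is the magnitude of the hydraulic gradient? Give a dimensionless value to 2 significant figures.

Differences from P-1: to P-2 (Δx, Δy, Δh) = (-235, -20, +1.4); to P-3 = (-315, 175, +0.1).
Solve a·Δx + b·Δy = Δh: det = (-235)·175 − (-315)·(-20) = -47425.
∂h/∂x = [(+1.4)·175 − (+0.1)·(-20)] / -47425 = -0.005208
∂h/∂y = [(-235)·(+0.1) − (-315)·(+1.4)] / -47425 = -0.008803
|∇h| = √(-0.005208² + -0.008803²) = 0.01023

0.010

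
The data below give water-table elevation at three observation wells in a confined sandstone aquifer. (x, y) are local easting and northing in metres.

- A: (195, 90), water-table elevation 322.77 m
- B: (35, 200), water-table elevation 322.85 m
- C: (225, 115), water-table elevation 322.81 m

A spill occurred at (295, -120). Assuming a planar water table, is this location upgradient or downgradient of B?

Three-point gradient (reference A): Δ to B = (-160, 110, +0.08), Δ to C = (30, 25, +0.04).
∂h/∂x = +0.0003288, ∂h/∂y = +0.001205 (det = -7300).
Head at (295, -120) = 322.77 + (+0.0003288)·(100) + (+0.001205)·(-210) = 322.55 m.
That is lower than the 322.85 m at B, so the point is downgradient.

downgradient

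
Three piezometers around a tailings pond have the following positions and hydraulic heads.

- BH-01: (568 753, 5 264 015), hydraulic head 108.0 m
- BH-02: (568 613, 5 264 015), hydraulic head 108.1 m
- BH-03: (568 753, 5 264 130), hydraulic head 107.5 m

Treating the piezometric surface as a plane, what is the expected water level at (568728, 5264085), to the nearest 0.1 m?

∂h/∂x = (108.1 − 108.0) / (568613 − 568753) = -0.0007143
∂h/∂y = (107.5 − 108.0) / (5264130 − 5264015) = -0.004348
h(568728, 5264085) = 108.0 + (-0.0007143)·(-25) + (-0.004348)·(70) = 108.0 +0.018 -0.304 = 107.714 m.

107.7 m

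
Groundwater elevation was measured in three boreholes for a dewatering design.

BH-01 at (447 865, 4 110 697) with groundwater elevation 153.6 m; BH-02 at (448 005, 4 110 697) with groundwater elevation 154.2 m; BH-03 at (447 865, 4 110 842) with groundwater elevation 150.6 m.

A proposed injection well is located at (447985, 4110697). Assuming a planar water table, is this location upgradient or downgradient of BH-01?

upgradient

∂h/∂x = (154.2 − 153.6) / (448005 − 447865) = +0.004286
∂h/∂y = (150.6 − 153.6) / (4110842 − 4110697) = -0.02069
Head at (447985, 4110697) = 153.6 + (+0.004286)·(120) + (-0.02069)·(0) = 154.11 m.
That is higher than the 153.6 m at BH-01, so the point is upgradient.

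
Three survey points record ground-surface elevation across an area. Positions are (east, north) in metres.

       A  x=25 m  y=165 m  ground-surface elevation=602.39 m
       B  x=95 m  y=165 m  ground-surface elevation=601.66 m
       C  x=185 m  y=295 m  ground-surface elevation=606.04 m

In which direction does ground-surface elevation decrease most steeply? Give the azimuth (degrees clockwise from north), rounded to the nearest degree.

166°

Taking A as reference: B−A = (70, 0, -0.73); C−A = (160, 130, +3.65).
Solve a·Δx + b·Δy = Δz: det = 70·130 − 160·0 = 9100.
∂z/∂x = [(-0.73)·130 − (+3.65)·0] / 9100 = -0.01043
∂z/∂y = [70·(+3.65) − 160·(-0.73)] / 9100 = +0.04091
Steepest decrease is along −∇f: components (+0.01043 E, -0.04091 N).
Azimuth = atan2(+0.01043, -0.04091) = 165.7° ≈ 166°.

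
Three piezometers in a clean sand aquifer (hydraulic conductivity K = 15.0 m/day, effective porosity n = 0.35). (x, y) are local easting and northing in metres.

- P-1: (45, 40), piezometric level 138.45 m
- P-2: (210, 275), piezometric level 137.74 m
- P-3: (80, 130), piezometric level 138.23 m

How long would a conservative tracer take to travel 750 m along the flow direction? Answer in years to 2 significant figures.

Three-point gradient (reference P-1): Δ to P-2 = (165, 235, -0.71), Δ to P-3 = (35, 90, -0.22).
∂h/∂x = -0.001842, ∂h/∂y = -0.001728 (det = 6625).
|∇h| = √(-0.001842² + -0.001728²) = 0.002526
Seepage velocity v = K·i/n = 15.0 × 0.002526 / 0.35 = 0.1083 m/day.
t = 750 / 0.1083 = 6925 days = 19 years.

19 years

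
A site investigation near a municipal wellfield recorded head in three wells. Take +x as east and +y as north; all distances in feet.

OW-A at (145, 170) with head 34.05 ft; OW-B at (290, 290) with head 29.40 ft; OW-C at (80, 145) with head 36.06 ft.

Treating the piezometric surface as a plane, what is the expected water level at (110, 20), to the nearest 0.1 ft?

Three-point gradient (reference OW-A): Δ to OW-B = (145, 120, -4.65), Δ to OW-C = (-65, -25, +2.01).
∂h/∂x = -0.02993, ∂h/∂y = -0.002587 (det = 4175).
h(110, 20) = 34.05 + (-0.02993)·(-35) + (-0.002587)·(-150) = 34.05 +1.047 +0.388 = 35.486 ft.

35.5 ft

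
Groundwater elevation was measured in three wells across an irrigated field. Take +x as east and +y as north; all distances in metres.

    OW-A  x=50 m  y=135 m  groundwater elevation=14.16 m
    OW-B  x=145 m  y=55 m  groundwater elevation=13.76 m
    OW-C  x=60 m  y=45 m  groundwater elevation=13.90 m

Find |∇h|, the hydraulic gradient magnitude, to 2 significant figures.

0.0033

Three-point gradient (reference OW-A): Δ to OW-B = (95, -80, -0.40), Δ to OW-C = (10, -90, -0.26).
∂h/∂x = -0.001961, ∂h/∂y = +0.002671 (det = -7750).
|∇h| = √(-0.001961² + 0.002671²) = 0.003314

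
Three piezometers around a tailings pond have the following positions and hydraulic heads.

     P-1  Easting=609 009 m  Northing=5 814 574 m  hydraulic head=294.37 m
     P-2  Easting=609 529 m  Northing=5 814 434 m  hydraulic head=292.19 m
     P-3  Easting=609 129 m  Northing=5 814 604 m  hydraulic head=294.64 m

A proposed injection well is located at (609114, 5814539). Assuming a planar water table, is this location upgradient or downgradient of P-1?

Differences from P-1: to P-2 (Δx, Δy, Δh) = (520, -140, -2.18); to P-3 = (120, 30, +0.27).
Solve a·Δx + b·Δy = Δh: det = 520·30 − 120·(-140) = 32400.
∂h/∂x = [(-2.18)·30 − (+0.27)·(-140)] / 32400 = -0.0008519
∂h/∂y = [520·(+0.27) − 120·(-2.18)] / 32400 = +0.01241
Head at (609114, 5814539) = 294.37 + (-0.0008519)·(105) + (+0.01241)·(-35) = 293.85 m.
That is lower than the 294.37 m at P-1, so the point is downgradient.

downgradient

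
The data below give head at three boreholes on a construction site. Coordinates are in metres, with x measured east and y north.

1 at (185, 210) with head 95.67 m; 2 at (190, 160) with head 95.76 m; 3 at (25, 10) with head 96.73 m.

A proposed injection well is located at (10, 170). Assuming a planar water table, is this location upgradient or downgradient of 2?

Differences from 1: to 2 (Δx, Δy, Δh) = (5, -50, +0.09); to 3 = (-160, -200, +1.06).
Determinant of the coordinate differences = 5·(-200) − (-160)·(-50) = -9000.
∂h/∂x = [(+0.09)·(-200) − (+1.06)·(-50)] / -9000 = -0.003889
∂h/∂y = [5·(+1.06) − (-160)·(+0.09)] / -9000 = -0.002189
Head at (10, 170) = 95.67 + (-0.003889)·(-175) + (-0.002189)·(-40) = 96.44 m.
That is higher than the 95.76 m at 2, so the point is upgradient.

upgradient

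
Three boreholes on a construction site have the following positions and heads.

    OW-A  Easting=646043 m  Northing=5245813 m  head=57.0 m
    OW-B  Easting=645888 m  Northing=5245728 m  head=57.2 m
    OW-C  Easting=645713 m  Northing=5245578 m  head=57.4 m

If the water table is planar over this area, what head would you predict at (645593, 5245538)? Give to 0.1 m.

Differences from OW-A: to OW-B (Δx, Δy, Δh) = (-155, -85, +0.2); to OW-C = (-330, -235, +0.4).
Determinant of the coordinate differences = (-155)·(-235) − (-330)·(-85) = 8375.
∂h/∂x = [(+0.2)·(-235) − (+0.4)·(-85)] / 8375 = -0.001552
∂h/∂y = [(-155)·(+0.4) − (-330)·(+0.2)] / 8375 = +0.0004776
h(645593, 5245538) = 57.0 + (-0.001552)·(-450) + (+0.0004776)·(-275) = 57.0 +0.699 -0.131 = 57.567 m.

57.6 m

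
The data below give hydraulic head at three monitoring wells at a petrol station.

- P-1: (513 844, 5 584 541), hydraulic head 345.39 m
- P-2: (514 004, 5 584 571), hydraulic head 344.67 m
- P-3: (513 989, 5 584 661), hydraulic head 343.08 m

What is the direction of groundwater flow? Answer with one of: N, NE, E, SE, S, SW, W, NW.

Three-point gradient (reference P-1): Δ to P-2 = (160, 30, -0.72), Δ to P-3 = (145, 120, -2.31).
∂h/∂x = -0.001152, ∂h/∂y = -0.01786 (det = 14850).
Flow = −∇h = (+0.001152 east, +0.01786 north), which points north.

N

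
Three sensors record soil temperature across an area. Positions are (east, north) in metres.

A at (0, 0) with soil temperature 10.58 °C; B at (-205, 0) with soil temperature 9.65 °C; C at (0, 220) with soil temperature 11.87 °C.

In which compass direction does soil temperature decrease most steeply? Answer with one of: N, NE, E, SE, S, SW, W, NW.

∂T/∂x = (9.65 − 10.58) / (-205 − 0) = +0.004537
∂T/∂y = (11.87 − 10.58) / (220 − 0) = +0.005864
Steepest decrease is along −∇f = (-0.004537 E, -0.005864 N) → southwest.

SW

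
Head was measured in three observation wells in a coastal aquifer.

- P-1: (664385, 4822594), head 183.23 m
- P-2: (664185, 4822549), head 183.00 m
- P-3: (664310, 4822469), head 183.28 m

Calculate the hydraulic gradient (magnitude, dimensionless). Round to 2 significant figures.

0.0019

Differences from P-1: to P-2 (Δx, Δy, Δh) = (-200, -45, -0.23); to P-3 = (-75, -125, +0.05).
Solve a·Δx + b·Δy = Δh: det = (-200)·(-125) − (-75)·(-45) = 21625.
∂h/∂x = [(-0.23)·(-125) − (+0.05)·(-45)] / 21625 = +0.001434
∂h/∂y = [(-200)·(+0.05) − (-75)·(-0.23)] / 21625 = -0.001260
|∇h| = √(0.001434² + -0.001260²) = 0.001909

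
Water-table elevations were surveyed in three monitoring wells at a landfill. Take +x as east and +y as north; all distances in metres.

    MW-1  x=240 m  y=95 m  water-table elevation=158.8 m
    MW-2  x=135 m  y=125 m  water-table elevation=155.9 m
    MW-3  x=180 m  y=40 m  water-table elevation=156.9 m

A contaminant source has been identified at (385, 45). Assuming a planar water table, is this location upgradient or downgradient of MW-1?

With h = a·x + b·y + c and MW-1 as origin, the differences give:
  (-105)·a + 30·b = -2.9
  (-60)·a + (-55)·b = -1.9
Eliminate b (×(-55) and ×30, subtract): 7575·a = 216.50 → a = ∂h/∂x = +0.02858
Back-substitute: b = ∂h/∂y = +0.003366.
Head at (385, 45) = 158.8 + (+0.02858)·(145) + (+0.003366)·(-50) = 162.78 m.
That is higher than the 158.8 m at MW-1, so the point is upgradient.

upgradient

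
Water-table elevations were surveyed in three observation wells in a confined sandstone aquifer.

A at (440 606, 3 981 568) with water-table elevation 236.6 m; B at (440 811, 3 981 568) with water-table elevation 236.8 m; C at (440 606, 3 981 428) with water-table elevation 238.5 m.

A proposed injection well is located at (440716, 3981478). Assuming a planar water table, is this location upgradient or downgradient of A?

∂h/∂x = (236.8 − 236.6) / (440811 − 440606) = +0.0009756
∂h/∂y = (238.5 − 236.6) / (3981428 − 3981568) = -0.01357
Head at (440716, 3981478) = 236.6 + (+0.0009756)·(110) + (-0.01357)·(-90) = 237.93 m.
That is higher than the 236.6 m at A, so the point is upgradient.

upgradient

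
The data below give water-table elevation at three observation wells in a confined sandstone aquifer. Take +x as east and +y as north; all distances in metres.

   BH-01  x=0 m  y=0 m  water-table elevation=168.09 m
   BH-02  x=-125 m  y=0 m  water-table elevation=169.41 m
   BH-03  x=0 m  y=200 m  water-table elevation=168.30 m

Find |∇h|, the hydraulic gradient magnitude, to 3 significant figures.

0.0106

∂h/∂x = (169.41 − 168.09) / (-125 − 0) = -0.01056
∂h/∂y = (168.30 − 168.09) / (200 − 0) = +0.001050
|∇h| = √(-0.01056² + 0.001050²) = 0.01061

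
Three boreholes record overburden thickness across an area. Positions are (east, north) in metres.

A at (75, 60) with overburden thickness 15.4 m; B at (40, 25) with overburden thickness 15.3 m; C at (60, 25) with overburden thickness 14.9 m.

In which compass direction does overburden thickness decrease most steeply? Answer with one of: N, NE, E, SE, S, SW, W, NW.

SE

Three-point gradient (reference A): Δ to B = (-35, -35, -0.1), Δ to C = (-15, -35, -0.5).
∂d/∂x = -0.02000, ∂d/∂y = +0.02286 (det = 700).
Steepest decrease is along −∇f = (+0.02000 E, -0.02286 N) → southeast.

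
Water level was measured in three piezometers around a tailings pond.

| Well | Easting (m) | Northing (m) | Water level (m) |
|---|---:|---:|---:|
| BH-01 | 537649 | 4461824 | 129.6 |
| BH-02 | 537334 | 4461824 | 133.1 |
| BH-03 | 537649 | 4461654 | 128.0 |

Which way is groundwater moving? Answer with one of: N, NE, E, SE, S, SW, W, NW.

SE

∂h/∂x = (133.1 − 129.6) / (537334 − 537649) = -0.01111
∂h/∂y = (128.0 − 129.6) / (4461654 − 4461824) = +0.009412
Flow = −∇h = (+0.01111 east, -0.009412 north), which points southeast.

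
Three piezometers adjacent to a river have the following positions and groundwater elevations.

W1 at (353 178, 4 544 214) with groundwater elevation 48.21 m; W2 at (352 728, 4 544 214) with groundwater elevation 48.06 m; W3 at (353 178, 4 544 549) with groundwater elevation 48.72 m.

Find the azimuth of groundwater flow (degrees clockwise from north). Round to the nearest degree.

∂h/∂x = (48.06 − 48.21) / (352728 − 353178) = +0.0003333
∂h/∂y = (48.72 − 48.21) / (4544549 − 4544214) = +0.001522
Flow direction (−∇h) has components (-0.0003333 E, -0.001522 N).
Azimuth = atan2(E, N) = atan2(-0.0003333, -0.001522) = 192.4° ≈ 192°.

192°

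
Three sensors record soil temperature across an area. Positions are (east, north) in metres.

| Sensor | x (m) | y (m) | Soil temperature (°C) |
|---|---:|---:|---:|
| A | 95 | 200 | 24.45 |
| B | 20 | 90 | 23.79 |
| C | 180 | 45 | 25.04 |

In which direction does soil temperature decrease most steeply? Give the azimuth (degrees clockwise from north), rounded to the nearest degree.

Differences from A: to B (Δx, Δy, Δh) = (-75, -110, -0.66); to C = (85, -155, +0.59).
Determinant of the coordinate differences = (-75)·(-155) − 85·(-110) = 20975.
∂T/∂x = [(-0.66)·(-155) − (+0.59)·(-110)] / 20975 = +0.007971
∂T/∂y = [(-75)·(+0.59) − 85·(-0.66)] / 20975 = +0.0005650
Steepest decrease is along −∇f: components (-0.007971 E, -0.0005650 N).
Azimuth = atan2(-0.007971, -0.0005650) = 265.9° ≈ 266°.

266°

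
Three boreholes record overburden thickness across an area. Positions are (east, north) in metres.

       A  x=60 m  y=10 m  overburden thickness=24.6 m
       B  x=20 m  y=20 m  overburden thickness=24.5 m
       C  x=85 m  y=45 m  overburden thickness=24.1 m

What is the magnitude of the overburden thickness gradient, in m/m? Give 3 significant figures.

0.0137 m/m

Taking A as reference: B−A = (-40, 10, -0.1); C−A = (25, 35, -0.5).
Solve a·Δx + b·Δy = Δd: det = (-40)·35 − 25·10 = -1650.
∂d/∂x = [(-0.1)·35 − (-0.5)·10] / -1650 = -0.0009091
∂d/∂y = [(-40)·(-0.5) − 25·(-0.1)] / -1650 = -0.01364
|∇f| = √(-0.0009091² + -0.01364²) = 0.01367 m/m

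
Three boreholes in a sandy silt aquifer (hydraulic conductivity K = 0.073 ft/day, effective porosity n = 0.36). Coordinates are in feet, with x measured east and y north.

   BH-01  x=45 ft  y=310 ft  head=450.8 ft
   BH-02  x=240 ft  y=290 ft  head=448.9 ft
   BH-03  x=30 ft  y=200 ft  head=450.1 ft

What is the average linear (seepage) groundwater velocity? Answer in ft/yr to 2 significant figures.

0.87 ft/yr

Taking BH-01 as reference: BH-02−BH-01 = (195, -20, -1.9); BH-03−BH-01 = (-15, -110, -0.7).
Determinant of the coordinate differences = 195·(-110) − (-15)·(-20) = -21750.
∂h/∂x = [(-1.9)·(-110) − (-0.7)·(-20)] / -21750 = -0.008966
∂h/∂y = [195·(-0.7) − (-15)·(-1.9)] / -21750 = +0.007586
|∇h| = √(-0.008966² + 0.007586²) = 0.01174
Seepage velocity v = K·i/n = 0.073 × 0.01174 / 0.36 = 0.002381 ft/day = 0.8697 ft/yr.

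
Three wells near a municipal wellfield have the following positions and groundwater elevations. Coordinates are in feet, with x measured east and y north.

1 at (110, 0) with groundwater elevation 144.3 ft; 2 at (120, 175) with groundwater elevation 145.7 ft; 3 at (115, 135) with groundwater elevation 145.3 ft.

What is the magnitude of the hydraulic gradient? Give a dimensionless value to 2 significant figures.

0.030

With h = a·x + b·y + c and 1 as origin, the differences give:
  10·a + 175·b = +1.4
  5·a + 135·b = +1.0
Eliminate b (×135 and ×175, subtract): 475·a = 14.00 → a = ∂h/∂x = +0.02947
Back-substitute: b = ∂h/∂y = +0.006316.
|∇h| = √(0.02947² + 0.006316²) = 0.03014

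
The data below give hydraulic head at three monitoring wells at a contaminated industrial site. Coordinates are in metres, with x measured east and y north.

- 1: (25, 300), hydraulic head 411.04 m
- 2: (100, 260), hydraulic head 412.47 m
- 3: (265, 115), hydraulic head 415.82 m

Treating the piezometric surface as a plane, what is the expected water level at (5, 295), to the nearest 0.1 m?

410.7 m

With h = a·x + b·y + c and 1 as origin, the differences give:
  75·a + (-40)·b = +1.43
  240·a + (-185)·b = +4.78
Eliminate b (×(-185) and ×(-40), subtract): -4275·a = -73.350 → a = ∂h/∂x = +0.01716
Back-substitute: b = ∂h/∂y = -0.003579.
h(5, 295) = 411.04 + (+0.01716)·(-20) + (-0.003579)·(-5) = 411.04 -0.343 +0.018 = 410.715 m.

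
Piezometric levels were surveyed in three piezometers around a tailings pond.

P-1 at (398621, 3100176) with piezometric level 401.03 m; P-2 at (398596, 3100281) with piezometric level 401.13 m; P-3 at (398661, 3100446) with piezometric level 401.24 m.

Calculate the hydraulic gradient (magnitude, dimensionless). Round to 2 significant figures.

With h = a·x + b·y + c and P-1 as origin, the differences give:
  (-25)·a + 105·b = +0.10
  40·a + 270·b = +0.21
Eliminate b (×270 and ×105, subtract): -10950·a = 4.950 → a = ∂h/∂x = -0.0004521
Back-substitute: b = ∂h/∂y = +0.0008447.
|∇h| = √(-0.0004521² + 0.0008447²) = 0.0009581

0.00096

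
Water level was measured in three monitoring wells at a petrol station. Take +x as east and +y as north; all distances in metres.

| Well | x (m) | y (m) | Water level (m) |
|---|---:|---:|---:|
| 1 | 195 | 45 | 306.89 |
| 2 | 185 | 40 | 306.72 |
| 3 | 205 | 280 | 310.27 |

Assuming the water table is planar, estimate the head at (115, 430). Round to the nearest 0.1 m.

With h = a·x + b·y + c and 1 as origin, the differences give:
  (-10)·a + (-5)·b = -0.17
  10·a + 235·b = +3.38
Eliminate b (×235 and ×(-5), subtract): -2300·a = -23.050 → a = ∂h/∂x = +0.01002
Back-substitute: b = ∂h/∂y = +0.01396.
h(115, 430) = 306.89 + (+0.01002)·(-80) + (+0.01396)·(385) = 306.89 -0.802 +5.373 = 311.462 m.

311.5 m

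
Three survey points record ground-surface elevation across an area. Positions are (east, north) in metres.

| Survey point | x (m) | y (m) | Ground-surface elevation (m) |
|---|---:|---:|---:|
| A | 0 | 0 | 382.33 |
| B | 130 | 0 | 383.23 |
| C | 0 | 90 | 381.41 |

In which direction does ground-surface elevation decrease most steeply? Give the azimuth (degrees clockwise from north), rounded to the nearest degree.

326°

∂z/∂x = (383.23 − 382.33) / (130 − 0) = +0.006923
∂z/∂y = (381.41 − 382.33) / (90 − 0) = -0.01022
Steepest decrease is along −∇f: components (-0.006923 E, +0.01022 N).
Azimuth = atan2(-0.006923, +0.01022) = 325.9° ≈ 326°.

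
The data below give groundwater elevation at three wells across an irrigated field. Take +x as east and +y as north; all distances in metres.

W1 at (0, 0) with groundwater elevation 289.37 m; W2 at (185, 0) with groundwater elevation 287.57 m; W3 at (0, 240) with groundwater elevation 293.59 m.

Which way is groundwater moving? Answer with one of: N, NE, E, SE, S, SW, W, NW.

∂h/∂x = (287.57 − 289.37) / (185 − 0) = -0.009730
∂h/∂y = (293.59 − 289.37) / (240 − 0) = +0.01758
Flow = −∇h = (+0.009730 east, -0.01758 north), which points southeast.

SE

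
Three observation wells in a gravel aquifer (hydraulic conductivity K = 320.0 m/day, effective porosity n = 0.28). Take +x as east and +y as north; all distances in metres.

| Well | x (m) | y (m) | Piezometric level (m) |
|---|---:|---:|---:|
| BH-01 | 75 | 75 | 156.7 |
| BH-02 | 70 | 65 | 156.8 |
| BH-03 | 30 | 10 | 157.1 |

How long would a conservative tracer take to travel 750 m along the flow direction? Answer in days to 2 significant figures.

With h = a·x + b·y + c and BH-01 as origin, the differences give:
  (-5)·a + (-10)·b = +0.1
  (-45)·a + (-65)·b = +0.4
Eliminate b (×(-65) and ×(-10), subtract): -125·a = -2.50 → a = ∂h/∂x = +0.02000
Back-substitute: b = ∂h/∂y = -0.02000.
|∇h| = √(0.02000² + -0.02000²) = 0.02828
Seepage velocity v = K·i/n = 320.0 × 0.02828 / 0.28 = 32.32 m/day.
t = 750 / 32.32 = 23.21 days.

23 days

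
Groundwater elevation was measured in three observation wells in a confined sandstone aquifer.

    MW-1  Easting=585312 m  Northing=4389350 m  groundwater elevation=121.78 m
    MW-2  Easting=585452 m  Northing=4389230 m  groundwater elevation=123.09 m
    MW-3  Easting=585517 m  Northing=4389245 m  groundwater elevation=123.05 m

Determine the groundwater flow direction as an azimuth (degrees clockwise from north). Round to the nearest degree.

Taking MW-1 as reference: MW-2−MW-1 = (140, -120, +1.31); MW-3−MW-1 = (205, -105, +1.27).
Solve a·Δx + b·Δy = Δh: det = 140·(-105) − 205·(-120) = 9900.
∂h/∂x = [(+1.31)·(-105) − (+1.27)·(-120)] / 9900 = +0.001500
∂h/∂y = [140·(+1.27) − 205·(+1.31)] / 9900 = -0.009167
Flow direction (−∇h) has components (-0.001500 E, +0.009167 N).
Azimuth = atan2(E, N) = atan2(-0.001500, +0.009167) = 350.7° ≈ 351°.

351°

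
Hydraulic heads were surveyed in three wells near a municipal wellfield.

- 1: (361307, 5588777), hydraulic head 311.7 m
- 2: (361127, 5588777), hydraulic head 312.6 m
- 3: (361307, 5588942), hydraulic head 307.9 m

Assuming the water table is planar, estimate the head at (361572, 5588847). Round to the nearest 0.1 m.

308.8 m

∂h/∂x = (312.6 − 311.7) / (361127 − 361307) = -0.005000
∂h/∂y = (307.9 − 311.7) / (5588942 − 5588777) = -0.02303
h(361572, 5588847) = 311.7 + (-0.005000)·(265) + (-0.02303)·(70) = 311.7 -1.325 -1.612 = 308.763 m.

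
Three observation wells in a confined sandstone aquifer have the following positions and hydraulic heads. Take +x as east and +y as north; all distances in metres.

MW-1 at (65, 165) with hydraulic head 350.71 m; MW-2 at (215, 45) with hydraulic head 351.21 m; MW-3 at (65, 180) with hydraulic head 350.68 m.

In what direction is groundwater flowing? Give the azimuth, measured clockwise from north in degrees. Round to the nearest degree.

Taking MW-1 as reference: MW-2−MW-1 = (150, -120, +0.50); MW-3−MW-1 = (0, 15, -0.03).
Determinant of the coordinate differences = 150·15 − 0·(-120) = 2250.
∂h/∂x = [(+0.50)·15 − (-0.03)·(-120)] / 2250 = +0.001733
∂h/∂y = [150·(-0.03) − 0·(+0.50)] / 2250 = -0.002000
Flow direction (−∇h) has components (-0.001733 E, +0.002000 N).
Azimuth = atan2(E, N) = atan2(-0.001733, +0.002000) = 319.1° ≈ 319°.

319°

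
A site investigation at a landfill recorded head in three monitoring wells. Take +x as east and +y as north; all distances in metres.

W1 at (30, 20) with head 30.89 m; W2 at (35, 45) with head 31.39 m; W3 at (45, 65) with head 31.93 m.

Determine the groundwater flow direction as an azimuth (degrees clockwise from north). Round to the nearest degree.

With h = a·x + b·y + c and W1 as origin, the differences give:
  5·a + 25·b = +0.50
  15·a + 45·b = +1.04
Eliminate b (×45 and ×25, subtract): -150·a = -3.500 → a = ∂h/∂x = +0.02333
Back-substitute: b = ∂h/∂y = +0.01533.
Flow direction (−∇h) has components (-0.02333 E, -0.01533 N).
Azimuth = atan2(E, N) = atan2(-0.02333, -0.01533) = 236.7° ≈ 237°.

237°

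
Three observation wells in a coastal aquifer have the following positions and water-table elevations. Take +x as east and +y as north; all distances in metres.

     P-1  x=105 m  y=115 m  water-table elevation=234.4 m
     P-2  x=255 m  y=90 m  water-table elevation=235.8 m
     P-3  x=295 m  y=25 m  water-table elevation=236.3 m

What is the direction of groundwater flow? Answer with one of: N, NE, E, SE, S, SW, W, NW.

Differences from P-1: to P-2 (Δx, Δy, Δh) = (150, -25, +1.4); to P-3 = (190, -90, +1.9).
Determinant of the coordinate differences = 150·(-90) − 190·(-25) = -8750.
∂h/∂x = [(+1.4)·(-90) − (+1.9)·(-25)] / -8750 = +0.008971
∂h/∂y = [150·(+1.9) − 190·(+1.4)] / -8750 = -0.002171
Flow = −∇h = (-0.008971 east, +0.002171 north), which points west.

W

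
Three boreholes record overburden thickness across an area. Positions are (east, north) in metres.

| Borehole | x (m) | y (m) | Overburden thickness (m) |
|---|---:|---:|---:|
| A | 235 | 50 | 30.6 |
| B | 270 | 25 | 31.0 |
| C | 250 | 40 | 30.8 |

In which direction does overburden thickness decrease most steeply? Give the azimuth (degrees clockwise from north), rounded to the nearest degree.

225°

Taking A as reference: B−A = (35, -25, +0.4); C−A = (15, -10, +0.2).
Solve a·Δx + b·Δy = Δd: det = 35·(-10) − 15·(-25) = 25.
∂d/∂x = [(+0.4)·(-10) − (+0.2)·(-25)] / 25 = +0.04000
∂d/∂y = [35·(+0.2) − 15·(+0.4)] / 25 = +0.04000
Steepest decrease is along −∇f: components (-0.04000 E, -0.04000 N).
Azimuth = atan2(-0.04000, -0.04000) = 225.0° ≈ 225°.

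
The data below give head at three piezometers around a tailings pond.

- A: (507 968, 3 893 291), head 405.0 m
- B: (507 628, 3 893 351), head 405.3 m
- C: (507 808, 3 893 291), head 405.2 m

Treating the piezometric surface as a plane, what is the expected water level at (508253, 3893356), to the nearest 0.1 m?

Taking A as reference: B−A = (-340, 60, +0.3); C−A = (-160, 0, +0.2).
Determinant of the coordinate differences = (-340)·0 − (-160)·60 = 9600.
∂h/∂x = [(+0.3)·0 − (+0.2)·60] / 9600 = -0.001250
∂h/∂y = [(-340)·(+0.2) − (-160)·(+0.3)] / 9600 = -0.002083
h(508253, 3893356) = 405.0 + (-0.001250)·(285) + (-0.002083)·(65) = 405.0 -0.356 -0.135 = 404.508 m.

404.5 m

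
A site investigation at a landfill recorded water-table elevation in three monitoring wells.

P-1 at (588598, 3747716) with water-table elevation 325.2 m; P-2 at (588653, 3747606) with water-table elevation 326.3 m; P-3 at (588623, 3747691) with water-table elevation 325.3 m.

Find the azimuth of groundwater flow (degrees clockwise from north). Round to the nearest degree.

With h = a·x + b·y + c and P-1 as origin, the differences give:
  55·a + (-110)·b = +1.1
  25·a + (-25)·b = +0.1
Eliminate b (×(-25) and ×(-110), subtract): 1375·a = -16.50 → a = ∂h/∂x = -0.01200
Back-substitute: b = ∂h/∂y = -0.01600.
Flow direction (−∇h) has components (+0.01200 E, +0.01600 N).
Azimuth = atan2(E, N) = atan2(+0.01200, +0.01600) = 36.9° ≈ 037°.

037°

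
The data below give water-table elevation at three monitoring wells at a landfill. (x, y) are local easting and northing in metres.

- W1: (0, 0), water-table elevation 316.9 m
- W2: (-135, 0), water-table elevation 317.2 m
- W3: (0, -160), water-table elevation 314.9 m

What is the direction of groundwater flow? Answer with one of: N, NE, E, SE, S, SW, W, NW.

S

∂h/∂x = (317.2 − 316.9) / (-135 − 0) = -0.002222
∂h/∂y = (314.9 − 316.9) / (-160 − 0) = +0.01250
Flow = −∇h = (+0.002222 east, -0.01250 north), which points south.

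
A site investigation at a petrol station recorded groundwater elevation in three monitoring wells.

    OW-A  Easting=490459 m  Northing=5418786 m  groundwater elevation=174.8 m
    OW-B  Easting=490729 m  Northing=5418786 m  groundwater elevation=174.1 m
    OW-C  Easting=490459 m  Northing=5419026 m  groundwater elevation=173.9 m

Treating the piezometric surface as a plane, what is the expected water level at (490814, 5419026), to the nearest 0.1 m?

173.0 m

∂h/∂x = (174.1 − 174.8) / (490729 − 490459) = -0.002593
∂h/∂y = (173.9 − 174.8) / (5419026 − 5418786) = -0.003750
h(490814, 5419026) = 174.8 + (-0.002593)·(355) + (-0.003750)·(240) = 174.8 -0.920 -0.900 = 172.980 m.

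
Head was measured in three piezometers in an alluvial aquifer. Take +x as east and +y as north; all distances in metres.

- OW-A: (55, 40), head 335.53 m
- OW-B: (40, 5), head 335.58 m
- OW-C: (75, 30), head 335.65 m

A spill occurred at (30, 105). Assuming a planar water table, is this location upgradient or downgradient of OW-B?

downgradient

Three-point gradient (reference OW-A): Δ to OW-B = (-15, -35, +0.05), Δ to OW-C = (20, -10, +0.12).
∂h/∂x = +0.004353, ∂h/∂y = -0.003294 (det = 850).
Head at (30, 105) = 335.53 + (+0.004353)·(-25) + (-0.003294)·(65) = 335.21 m.
That is lower than the 335.58 m at OW-B, so the point is downgradient.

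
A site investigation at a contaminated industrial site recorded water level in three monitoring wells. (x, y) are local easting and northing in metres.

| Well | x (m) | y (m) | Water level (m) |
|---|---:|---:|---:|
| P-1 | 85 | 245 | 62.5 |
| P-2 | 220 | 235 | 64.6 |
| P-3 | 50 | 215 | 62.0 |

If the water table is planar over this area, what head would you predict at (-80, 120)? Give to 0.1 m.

With h = a·x + b·y + c and P-1 as origin, the differences give:
  135·a + (-10)·b = +2.1
  (-35)·a + (-30)·b = -0.5
Eliminate b (×(-30) and ×(-10), subtract): -4400·a = -68.00 → a = ∂h/∂x = +0.01545
Back-substitute: b = ∂h/∂y = -0.001364.
h(-80, 120) = 62.5 + (+0.01545)·(-165) + (-0.001364)·(-125) = 62.5 -2.550 +0.170 = 60.120 m.

60.1 m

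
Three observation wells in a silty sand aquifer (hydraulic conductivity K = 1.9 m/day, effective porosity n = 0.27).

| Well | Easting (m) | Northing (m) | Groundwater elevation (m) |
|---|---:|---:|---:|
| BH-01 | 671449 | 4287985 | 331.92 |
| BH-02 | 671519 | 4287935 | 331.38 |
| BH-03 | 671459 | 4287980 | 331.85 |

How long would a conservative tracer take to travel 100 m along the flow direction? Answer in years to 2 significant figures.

6.2 years

Differences from BH-01: to BH-02 (Δx, Δy, Δh) = (70, -50, -0.54); to BH-03 = (10, -5, -0.07).
Determinant of the coordinate differences = 70·(-5) − 10·(-50) = 150.
∂h/∂x = [(-0.54)·(-5) − (-0.07)·(-50)] / 150 = -0.005333
∂h/∂y = [70·(-0.07) − 10·(-0.54)] / 150 = +0.003333
|∇h| = √(-0.005333² + 0.003333²) = 0.006289
Seepage velocity v = K·i/n = 1.9 × 0.006289 / 0.27 = 0.04426 m/day.
t = 100 / 0.04426 = 2259 days = 6.18 years.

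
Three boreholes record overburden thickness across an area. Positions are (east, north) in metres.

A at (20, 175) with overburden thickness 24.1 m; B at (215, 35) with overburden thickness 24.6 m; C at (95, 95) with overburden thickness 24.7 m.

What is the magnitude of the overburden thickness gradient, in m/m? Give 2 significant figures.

Differences from A: to B (Δx, Δy, Δh) = (195, -140, +0.5); to C = (75, -80, +0.6).
Determinant of the coordinate differences = 195·(-80) − 75·(-140) = -5100.
∂d/∂x = [(+0.5)·(-80) − (+0.6)·(-140)] / -5100 = -0.008627
∂d/∂y = [195·(+0.6) − 75·(+0.5)] / -5100 = -0.01559
|∇f| = √(-0.008627² + -0.01559²) = 0.01782 m/m

0.018 m/m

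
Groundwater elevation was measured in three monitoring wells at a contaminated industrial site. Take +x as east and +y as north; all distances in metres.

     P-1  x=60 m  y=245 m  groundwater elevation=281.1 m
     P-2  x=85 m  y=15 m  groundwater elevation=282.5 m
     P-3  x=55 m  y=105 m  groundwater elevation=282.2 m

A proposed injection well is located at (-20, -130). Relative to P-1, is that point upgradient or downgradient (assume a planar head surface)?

Taking P-1 as reference: P-2−P-1 = (25, -230, +1.4); P-3−P-1 = (-5, -140, +1.1).
Solve a·Δx + b·Δy = Δh: det = 25·(-140) − (-5)·(-230) = -4650.
∂h/∂x = [(+1.4)·(-140) − (+1.1)·(-230)] / -4650 = -0.01226
∂h/∂y = [25·(+1.1) − (-5)·(+1.4)] / -4650 = -0.007419
Head at (-20, -130) = 281.1 + (-0.01226)·(-80) + (-0.007419)·(-375) = 284.86 m.
That is higher than the 281.1 m at P-1, so the point is upgradient.

upgradient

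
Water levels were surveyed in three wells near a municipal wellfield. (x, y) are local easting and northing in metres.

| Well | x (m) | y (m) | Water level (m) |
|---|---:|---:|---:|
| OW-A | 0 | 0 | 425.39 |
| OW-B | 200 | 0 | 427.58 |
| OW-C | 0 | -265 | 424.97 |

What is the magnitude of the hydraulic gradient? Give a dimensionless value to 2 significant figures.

0.011

∂h/∂x = (427.58 − 425.39) / (200 − 0) = +0.01095
∂h/∂y = (424.97 − 425.39) / (-265 − 0) = +0.001585
|∇h| = √(0.01095² + 0.001585²) = 0.01106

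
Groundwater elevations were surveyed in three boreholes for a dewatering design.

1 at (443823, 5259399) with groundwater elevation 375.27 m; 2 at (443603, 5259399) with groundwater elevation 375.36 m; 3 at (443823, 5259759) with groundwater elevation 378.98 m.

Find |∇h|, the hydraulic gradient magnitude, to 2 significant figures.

∂h/∂x = (375.36 − 375.27) / (443603 − 443823) = -0.0004091
∂h/∂y = (378.98 − 375.27) / (5259759 − 5259399) = +0.01031
|∇h| = √(-0.0004091² + 0.01031²) = 0.01032

0.010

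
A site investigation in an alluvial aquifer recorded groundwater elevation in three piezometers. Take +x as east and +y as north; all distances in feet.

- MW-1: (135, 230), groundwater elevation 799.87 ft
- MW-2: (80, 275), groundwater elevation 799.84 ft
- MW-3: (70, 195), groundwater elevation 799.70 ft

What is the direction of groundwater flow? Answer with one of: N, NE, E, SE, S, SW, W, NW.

Differences from MW-1: to MW-2 (Δx, Δy, Δh) = (-55, 45, -0.03); to MW-3 = (-65, -35, -0.17).
Determinant of the coordinate differences = (-55)·(-35) − (-65)·45 = 4850.
∂h/∂x = [(-0.03)·(-35) − (-0.17)·45] / 4850 = +0.001794
∂h/∂y = [(-55)·(-0.17) − (-65)·(-0.03)] / 4850 = +0.001526
Flow = −∇h = (-0.001794 east, -0.001526 north), which points southwest.

SW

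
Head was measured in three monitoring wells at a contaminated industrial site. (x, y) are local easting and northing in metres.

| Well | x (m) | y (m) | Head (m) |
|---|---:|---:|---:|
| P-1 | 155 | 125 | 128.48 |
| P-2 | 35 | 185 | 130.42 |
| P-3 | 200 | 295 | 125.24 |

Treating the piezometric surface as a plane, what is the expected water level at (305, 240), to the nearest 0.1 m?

Taking P-1 as reference: P-2−P-1 = (-120, 60, +1.94); P-3−P-1 = (45, 170, -3.24).
Solve a·Δx + b·Δy = Δh: det = (-120)·170 − 45·60 = -23100.
∂h/∂x = [(+1.94)·170 − (-3.24)·60] / -23100 = -0.02269
∂h/∂y = [(-120)·(-3.24) − 45·(+1.94)] / -23100 = -0.01305
h(305, 240) = 128.48 + (-0.02269)·(150) + (-0.01305)·(115) = 128.48 -3.404 -1.501 = 123.575 m.

123.6 m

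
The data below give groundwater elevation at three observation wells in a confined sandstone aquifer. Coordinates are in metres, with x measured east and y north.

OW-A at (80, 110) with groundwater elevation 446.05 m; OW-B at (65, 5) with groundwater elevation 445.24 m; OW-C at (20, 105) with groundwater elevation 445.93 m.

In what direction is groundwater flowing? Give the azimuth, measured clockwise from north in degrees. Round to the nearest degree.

With h = a·x + b·y + c and OW-A as origin, the differences give:
  (-15)·a + (-105)·b = -0.81
  (-60)·a + (-5)·b = -0.12
Eliminate b (×(-5) and ×(-105), subtract): -6225·a = -8.550 → a = ∂h/∂x = +0.001373
Back-substitute: b = ∂h/∂y = +0.007518.
Flow direction (−∇h) has components (-0.001373 E, -0.007518 N).
Azimuth = atan2(E, N) = atan2(-0.001373, -0.007518) = 190.4° ≈ 190°.

190°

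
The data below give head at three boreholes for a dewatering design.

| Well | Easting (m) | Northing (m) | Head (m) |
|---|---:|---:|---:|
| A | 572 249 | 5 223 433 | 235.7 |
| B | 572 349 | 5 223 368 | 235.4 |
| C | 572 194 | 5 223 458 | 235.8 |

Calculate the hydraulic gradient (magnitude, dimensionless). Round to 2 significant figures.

With h = a·x + b·y + c and A as origin, the differences give:
  100·a + (-65)·b = -0.3
  (-55)·a + 25·b = +0.1
Eliminate b (×25 and ×(-65), subtract): -1075·a = -1.00 → a = ∂h/∂x = +0.0009302
Back-substitute: b = ∂h/∂y = +0.006047.
|∇h| = √(0.0009302² + 0.006047²) = 0.006118

0.0061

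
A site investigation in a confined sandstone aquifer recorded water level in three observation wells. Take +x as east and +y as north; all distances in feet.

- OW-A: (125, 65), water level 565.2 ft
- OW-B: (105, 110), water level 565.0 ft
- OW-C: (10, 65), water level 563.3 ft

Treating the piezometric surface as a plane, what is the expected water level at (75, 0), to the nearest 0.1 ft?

With h = a·x + b·y + c and OW-A as origin, the differences give:
  (-20)·a + 45·b = -0.2
  (-115)·a + 0·b = -1.9
Eliminate b (×0 and ×45, subtract): 5175·a = 85.50 → a = ∂h/∂x = +0.01652
Back-substitute: b = ∂h/∂y = +0.002899.
h(75, 0) = 565.2 + (+0.01652)·(-50) + (+0.002899)·(-65) = 565.2 -0.826 -0.188 = 564.186 ft.

564.2 ft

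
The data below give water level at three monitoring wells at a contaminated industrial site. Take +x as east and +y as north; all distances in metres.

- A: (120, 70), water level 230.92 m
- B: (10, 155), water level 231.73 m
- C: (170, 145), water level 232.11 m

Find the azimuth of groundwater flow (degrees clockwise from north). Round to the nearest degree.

193°

Differences from A: to B (Δx, Δy, Δh) = (-110, 85, +0.81); to C = (50, 75, +1.19).
Determinant of the coordinate differences = (-110)·75 − 50·85 = -12500.
∂h/∂x = [(+0.81)·75 − (+1.19)·85] / -12500 = +0.003232
∂h/∂y = [(-110)·(+1.19) − 50·(+0.81)] / -12500 = +0.01371
Flow direction (−∇h) has components (-0.003232 E, -0.01371 N).
Azimuth = atan2(E, N) = atan2(-0.003232, -0.01371) = 193.3° ≈ 193°.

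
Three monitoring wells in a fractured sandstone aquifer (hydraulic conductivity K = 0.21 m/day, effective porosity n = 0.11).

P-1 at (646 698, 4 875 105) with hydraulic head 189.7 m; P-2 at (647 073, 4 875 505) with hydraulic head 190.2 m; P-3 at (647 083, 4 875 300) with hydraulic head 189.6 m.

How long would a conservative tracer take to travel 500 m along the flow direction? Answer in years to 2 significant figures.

220 years

Taking P-1 as reference: P-2−P-1 = (375, 400, +0.5); P-3−P-1 = (385, 195, -0.1).
Determinant of the coordinate differences = 375·195 − 385·400 = -80875.
∂h/∂x = [(+0.5)·195 − (-0.1)·400] / -80875 = -0.001700
∂h/∂y = [375·(-0.1) − 385·(+0.5)] / -80875 = +0.002844
|∇h| = √(-0.001700² + 0.002844²) = 0.003313
Seepage velocity v = K·i/n = 0.21 × 0.003313 / 0.11 = 0.006325 m/day.
t = 500 / 0.006325 = 7.905e+04 days = 216 years.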